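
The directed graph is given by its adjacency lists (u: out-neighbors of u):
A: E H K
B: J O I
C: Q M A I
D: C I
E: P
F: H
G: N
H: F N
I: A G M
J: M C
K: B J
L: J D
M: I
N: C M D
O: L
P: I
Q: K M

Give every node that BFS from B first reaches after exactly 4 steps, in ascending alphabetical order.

F, P

Level 0: B
Level 1: I, J, O
Level 2: A, C, G, L, M
Level 3: D, E, H, K, N, Q
Level 4: F, P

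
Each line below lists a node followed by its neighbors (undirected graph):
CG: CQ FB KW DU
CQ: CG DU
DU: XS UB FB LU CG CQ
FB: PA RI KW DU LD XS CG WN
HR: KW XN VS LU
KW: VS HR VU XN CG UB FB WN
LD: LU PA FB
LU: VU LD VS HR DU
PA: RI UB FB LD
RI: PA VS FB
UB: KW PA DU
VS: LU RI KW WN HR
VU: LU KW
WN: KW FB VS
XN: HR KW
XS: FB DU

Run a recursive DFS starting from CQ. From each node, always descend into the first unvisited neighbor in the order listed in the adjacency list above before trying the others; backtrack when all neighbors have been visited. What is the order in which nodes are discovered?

CQ, CG, FB, PA, RI, VS, LU, VU, KW, HR, XN, UB, DU, XS, WN, LD

Visit CQ
CQ → CG
CG → FB
FB → PA
PA → RI
RI → VS
VS → LU
LU → VU
VU → KW
KW → HR
HR → XN
KW → UB
UB → DU
DU → XS
KW → WN
LU → LD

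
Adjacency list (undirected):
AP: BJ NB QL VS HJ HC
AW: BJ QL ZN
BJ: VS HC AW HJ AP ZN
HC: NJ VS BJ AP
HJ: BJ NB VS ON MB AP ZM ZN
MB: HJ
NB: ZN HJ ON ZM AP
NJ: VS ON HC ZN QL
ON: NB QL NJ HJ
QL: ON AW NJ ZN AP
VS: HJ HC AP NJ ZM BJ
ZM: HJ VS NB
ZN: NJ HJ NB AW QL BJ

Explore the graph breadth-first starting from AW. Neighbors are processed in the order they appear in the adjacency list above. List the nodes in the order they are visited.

AW → BJ → QL → ZN → VS → HC → HJ → AP → ON → NJ → NB → ZM → MB

Visit AW; enqueue BJ, QL, ZN → queue [BJ, QL, ZN]
Visit BJ; enqueue VS, HC, HJ, AP → queue [QL, ZN, VS, HC, HJ, AP]
Visit QL; enqueue ON, NJ → queue [ZN, VS, HC, HJ, AP, ON, NJ]
Visit ZN; enqueue NB → queue [VS, HC, HJ, AP, ON, NJ, NB]
Visit VS; enqueue ZM → queue [HC, HJ, AP, ON, NJ, NB, ZM]
Visit HC → queue [HJ, AP, ON, NJ, NB, ZM]
Visit HJ; enqueue MB → queue [AP, ON, NJ, NB, ZM, MB]
Visit AP → queue [ON, NJ, NB, ZM, MB]
Visit ON → queue [NJ, NB, ZM, MB]
Visit NJ → queue [NB, ZM, MB]
Visit NB → queue [ZM, MB]
Visit ZM → queue [MB]
Visit MB → queue []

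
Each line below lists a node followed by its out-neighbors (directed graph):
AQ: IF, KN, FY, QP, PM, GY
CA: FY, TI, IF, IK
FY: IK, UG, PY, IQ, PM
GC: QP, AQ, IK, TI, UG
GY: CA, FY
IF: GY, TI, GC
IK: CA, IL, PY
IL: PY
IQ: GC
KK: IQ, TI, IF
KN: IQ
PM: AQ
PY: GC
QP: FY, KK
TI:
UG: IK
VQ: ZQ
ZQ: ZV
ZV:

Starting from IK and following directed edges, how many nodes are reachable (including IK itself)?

BFS from IK visits: IK, CA, IL, PY, FY, TI, IF, GC, UG, IQ, PM, GY, QP, AQ, KK, KN
Reachable nodes: 16 of 19 total.

16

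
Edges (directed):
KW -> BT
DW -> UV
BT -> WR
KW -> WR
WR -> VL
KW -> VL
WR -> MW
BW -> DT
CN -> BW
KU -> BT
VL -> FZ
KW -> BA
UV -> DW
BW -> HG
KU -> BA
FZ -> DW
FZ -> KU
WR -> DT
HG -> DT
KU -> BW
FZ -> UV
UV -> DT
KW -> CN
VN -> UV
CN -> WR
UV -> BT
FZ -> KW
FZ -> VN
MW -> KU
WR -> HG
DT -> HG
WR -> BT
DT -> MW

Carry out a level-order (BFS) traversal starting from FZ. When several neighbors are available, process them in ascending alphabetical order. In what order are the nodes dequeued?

Visit FZ; enqueue DW, KU, KW, UV, VN → queue [DW, KU, KW, UV, VN]
Visit DW → queue [KU, KW, UV, VN]
Visit KU; enqueue BA, BT, BW → queue [KW, UV, VN, BA, BT, BW]
Visit KW; enqueue CN, VL, WR → queue [UV, VN, BA, BT, BW, CN, VL, WR]
Visit UV; enqueue DT → queue [VN, BA, BT, BW, CN, VL, WR, DT]
Visit VN → queue [BA, BT, BW, CN, VL, WR, DT]
Visit BA → queue [BT, BW, CN, VL, WR, DT]
Visit BT → queue [BW, CN, VL, WR, DT]
Visit BW; enqueue HG → queue [CN, VL, WR, DT, HG]
Visit CN → queue [VL, WR, DT, HG]
Visit VL → queue [WR, DT, HG]
Visit WR; enqueue MW → queue [DT, HG, MW]
Visit DT → queue [HG, MW]
Visit HG → queue [MW]
Visit MW → queue []

FZ, DW, KU, KW, UV, VN, BA, BT, BW, CN, VL, WR, DT, HG, MW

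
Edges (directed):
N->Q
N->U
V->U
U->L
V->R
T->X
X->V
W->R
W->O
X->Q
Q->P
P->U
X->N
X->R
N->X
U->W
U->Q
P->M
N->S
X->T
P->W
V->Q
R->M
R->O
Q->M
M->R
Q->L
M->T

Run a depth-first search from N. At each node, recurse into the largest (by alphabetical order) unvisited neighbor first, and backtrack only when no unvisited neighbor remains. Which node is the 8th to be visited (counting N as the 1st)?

Visit N
N → X
X → V
V → U
U → W
W → R
R → O
R → M
M → T
U → Q
Q → P
Q → L
N → S

Visit order: N, X, V, U, W, R, O, M, T, Q, P, L, S

M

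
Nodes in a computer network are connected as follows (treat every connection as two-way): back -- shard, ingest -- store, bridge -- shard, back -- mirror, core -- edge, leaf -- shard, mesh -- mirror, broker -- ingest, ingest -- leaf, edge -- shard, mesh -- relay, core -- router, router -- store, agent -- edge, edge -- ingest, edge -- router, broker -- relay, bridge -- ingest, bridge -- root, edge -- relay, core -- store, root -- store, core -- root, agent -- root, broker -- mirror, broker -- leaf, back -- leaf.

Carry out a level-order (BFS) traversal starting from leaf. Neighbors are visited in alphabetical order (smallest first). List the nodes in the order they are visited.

Visit leaf; enqueue back, broker, ingest, shard → queue [back, broker, ingest, shard]
Visit back; enqueue mirror → queue [broker, ingest, shard, mirror]
Visit broker; enqueue relay → queue [ingest, shard, mirror, relay]
Visit ingest; enqueue bridge, edge, store → queue [shard, mirror, relay, bridge, edge, store]
Visit shard → queue [mirror, relay, bridge, edge, store]
Visit mirror; enqueue mesh → queue [relay, bridge, edge, store, mesh]
Visit relay → queue [bridge, edge, store, mesh]
Visit bridge; enqueue root → queue [edge, store, mesh, root]
Visit edge; enqueue agent, core, router → queue [store, mesh, root, agent, core, router]
Visit store → queue [mesh, root, agent, core, router]
Visit mesh → queue [root, agent, core, router]
Visit root → queue [agent, core, router]
Visit agent → queue [core, router]
Visit core → queue [router]
Visit router → queue []

leaf back broker ingest shard mirror relay bridge edge store mesh root agent core router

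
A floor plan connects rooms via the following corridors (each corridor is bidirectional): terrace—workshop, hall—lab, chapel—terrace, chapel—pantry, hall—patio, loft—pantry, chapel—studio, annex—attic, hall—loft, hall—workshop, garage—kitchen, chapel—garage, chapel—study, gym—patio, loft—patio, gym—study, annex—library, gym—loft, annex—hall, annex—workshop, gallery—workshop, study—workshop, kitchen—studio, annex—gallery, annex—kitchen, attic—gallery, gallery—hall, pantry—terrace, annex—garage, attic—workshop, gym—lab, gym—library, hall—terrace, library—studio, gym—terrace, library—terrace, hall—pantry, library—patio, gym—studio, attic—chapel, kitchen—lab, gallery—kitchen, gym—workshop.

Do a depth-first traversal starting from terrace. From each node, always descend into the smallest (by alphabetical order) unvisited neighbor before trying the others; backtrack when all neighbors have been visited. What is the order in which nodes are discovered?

terrace chapel attic annex gallery hall lab gym library patio loft pantry studio kitchen garage study workshop

Visit terrace
terrace → chapel
chapel → attic
attic → annex
annex → gallery
gallery → hall
hall → lab
lab → gym
gym → library
library → patio
patio → loft
loft → pantry
library → studio
studio → kitchen
kitchen → garage
gym → study
study → workshop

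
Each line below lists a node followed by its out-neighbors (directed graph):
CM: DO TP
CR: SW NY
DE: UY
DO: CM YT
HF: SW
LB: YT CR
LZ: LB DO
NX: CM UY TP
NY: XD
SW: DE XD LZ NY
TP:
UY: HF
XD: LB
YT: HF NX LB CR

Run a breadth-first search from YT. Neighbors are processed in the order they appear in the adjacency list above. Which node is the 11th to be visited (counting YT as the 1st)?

DE

Visit YT; enqueue HF, NX, LB, CR → queue [HF, NX, LB, CR]
Visit HF; enqueue SW → queue [NX, LB, CR, SW]
Visit NX; enqueue CM, UY, TP → queue [LB, CR, SW, CM, UY, TP]
Visit LB → queue [CR, SW, CM, UY, TP]
Visit CR; enqueue NY → queue [SW, CM, UY, TP, NY]
Visit SW; enqueue DE, XD, LZ → queue [CM, UY, TP, NY, DE, XD, LZ]
Visit CM; enqueue DO → queue [UY, TP, NY, DE, XD, LZ, DO]
Visit UY → queue [TP, NY, DE, XD, LZ, DO]
Visit TP → queue [NY, DE, XD, LZ, DO]
Visit NY → queue [DE, XD, LZ, DO]
Visit DE → queue [XD, LZ, DO]
Visit XD → queue [LZ, DO]
Visit LZ → queue [DO]
Visit DO → queue []

Visit order: YT, HF, NX, LB, CR, SW, CM, UY, TP, NY, DE, XD, LZ, DO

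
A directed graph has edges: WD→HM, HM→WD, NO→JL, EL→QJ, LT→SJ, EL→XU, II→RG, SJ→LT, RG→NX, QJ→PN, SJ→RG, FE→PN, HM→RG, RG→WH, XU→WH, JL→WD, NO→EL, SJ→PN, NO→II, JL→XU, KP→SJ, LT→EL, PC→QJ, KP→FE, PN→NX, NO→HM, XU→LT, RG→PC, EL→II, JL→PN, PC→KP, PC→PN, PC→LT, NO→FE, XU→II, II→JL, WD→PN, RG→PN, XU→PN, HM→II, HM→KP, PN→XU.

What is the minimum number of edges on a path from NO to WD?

Level 0: NO
Level 1: EL, FE, HM, II, JL
Level 2: KP, PN, QJ, RG, WD, XU
Level 3: LT, NX, PC, SJ, WH
WD first appears at level 2.

2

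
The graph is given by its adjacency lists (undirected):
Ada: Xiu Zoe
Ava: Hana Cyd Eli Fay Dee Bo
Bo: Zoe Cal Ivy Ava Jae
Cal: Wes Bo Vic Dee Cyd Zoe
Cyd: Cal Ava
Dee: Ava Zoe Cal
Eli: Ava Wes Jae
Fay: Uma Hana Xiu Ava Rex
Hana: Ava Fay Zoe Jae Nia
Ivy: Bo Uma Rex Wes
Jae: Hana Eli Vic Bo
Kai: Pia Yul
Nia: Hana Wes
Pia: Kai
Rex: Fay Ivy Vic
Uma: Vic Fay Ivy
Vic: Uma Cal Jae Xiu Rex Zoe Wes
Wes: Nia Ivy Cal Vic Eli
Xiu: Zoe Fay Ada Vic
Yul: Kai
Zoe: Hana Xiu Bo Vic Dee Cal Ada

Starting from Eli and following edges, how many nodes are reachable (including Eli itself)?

18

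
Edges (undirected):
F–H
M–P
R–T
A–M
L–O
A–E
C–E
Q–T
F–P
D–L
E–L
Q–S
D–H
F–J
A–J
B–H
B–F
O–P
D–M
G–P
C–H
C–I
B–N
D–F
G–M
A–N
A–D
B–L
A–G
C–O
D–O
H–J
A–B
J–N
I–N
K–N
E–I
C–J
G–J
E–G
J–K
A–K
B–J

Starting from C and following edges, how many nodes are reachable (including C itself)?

BFS from C visits: C, E, H, I, J, O, A, G, L, B, D, F, N, K, P, M
Reachable nodes: 16 of 20 total.

16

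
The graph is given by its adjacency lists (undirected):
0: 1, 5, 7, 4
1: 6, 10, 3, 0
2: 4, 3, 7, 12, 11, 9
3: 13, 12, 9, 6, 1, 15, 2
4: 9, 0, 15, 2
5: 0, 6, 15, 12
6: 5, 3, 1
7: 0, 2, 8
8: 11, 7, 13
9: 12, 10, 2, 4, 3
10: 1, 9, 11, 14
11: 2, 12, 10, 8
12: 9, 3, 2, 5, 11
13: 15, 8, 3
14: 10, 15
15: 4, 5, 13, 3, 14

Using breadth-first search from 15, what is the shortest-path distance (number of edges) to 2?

2

Level 0: 15
Level 1: 3, 4, 5, 13, 14
Level 2: 0, 1, 2, 6, 8, 9, 10, 12
Level 3: 7, 11
2 first appears at level 2.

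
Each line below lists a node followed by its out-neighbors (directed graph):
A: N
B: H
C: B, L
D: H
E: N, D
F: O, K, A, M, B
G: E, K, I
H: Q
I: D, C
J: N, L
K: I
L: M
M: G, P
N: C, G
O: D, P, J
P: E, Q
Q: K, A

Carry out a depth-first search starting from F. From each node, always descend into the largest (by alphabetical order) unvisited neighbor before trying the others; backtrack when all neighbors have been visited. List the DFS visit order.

Visit F
F → O
O → P
P → Q
Q → K
K → I
I → D
D → H
I → C
C → L
L → M
M → G
G → E
E → N
C → B
Q → A
O → J

F, O, P, Q, K, I, D, H, C, L, M, G, E, N, B, A, J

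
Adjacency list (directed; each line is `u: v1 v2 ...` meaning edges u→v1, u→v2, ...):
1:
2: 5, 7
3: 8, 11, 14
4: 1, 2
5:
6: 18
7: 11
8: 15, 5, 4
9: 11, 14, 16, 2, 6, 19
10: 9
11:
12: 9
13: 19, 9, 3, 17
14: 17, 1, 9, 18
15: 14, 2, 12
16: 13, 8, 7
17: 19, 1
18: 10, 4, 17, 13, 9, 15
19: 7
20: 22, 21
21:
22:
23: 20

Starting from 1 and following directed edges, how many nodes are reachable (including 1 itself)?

BFS from 1 visits: 1
Reachable nodes: 1 of 23 total.

1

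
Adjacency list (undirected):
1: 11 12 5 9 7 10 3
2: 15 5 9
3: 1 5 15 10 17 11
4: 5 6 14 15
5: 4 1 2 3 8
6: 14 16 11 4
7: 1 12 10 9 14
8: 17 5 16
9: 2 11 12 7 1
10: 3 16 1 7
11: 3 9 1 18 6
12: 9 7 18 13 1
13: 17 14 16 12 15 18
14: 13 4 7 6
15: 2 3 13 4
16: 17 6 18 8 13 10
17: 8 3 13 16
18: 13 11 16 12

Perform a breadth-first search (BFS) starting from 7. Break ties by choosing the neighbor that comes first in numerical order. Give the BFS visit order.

7 -> 1 -> 9 -> 10 -> 12 -> 14 -> 3 -> 5 -> 11 -> 2 -> 16 -> 13 -> 18 -> 4 -> 6 -> 15 -> 17 -> 8

Visit 7; enqueue 1, 9, 10, 12, 14 → queue [1, 9, 10, 12, 14]
Visit 1; enqueue 3, 5, 11 → queue [9, 10, 12, 14, 3, 5, 11]
Visit 9; enqueue 2 → queue [10, 12, 14, 3, 5, 11, 2]
Visit 10; enqueue 16 → queue [12, 14, 3, 5, 11, 2, 16]
Visit 12; enqueue 13, 18 → queue [14, 3, 5, 11, 2, 16, 13, 18]
Visit 14; enqueue 4, 6 → queue [3, 5, 11, 2, 16, 13, 18, 4, 6]
Visit 3; enqueue 15, 17 → queue [5, 11, 2, 16, 13, 18, 4, 6, 15, 17]
Visit 5; enqueue 8 → queue [11, 2, 16, 13, 18, 4, 6, 15, 17, 8]
Visit 11 → queue [2, 16, 13, 18, 4, 6, 15, 17, 8]
Visit 2 → queue [16, 13, 18, 4, 6, 15, 17, 8]
Visit 16 → queue [13, 18, 4, 6, 15, 17, 8]
Visit 13 → queue [18, 4, 6, 15, 17, 8]
Visit 18 → queue [4, 6, 15, 17, 8]
Visit 4 → queue [6, 15, 17, 8]
Visit 6 → queue [15, 17, 8]
Visit 15 → queue [17, 8]
Visit 17 → queue [8]
Visit 8 → queue []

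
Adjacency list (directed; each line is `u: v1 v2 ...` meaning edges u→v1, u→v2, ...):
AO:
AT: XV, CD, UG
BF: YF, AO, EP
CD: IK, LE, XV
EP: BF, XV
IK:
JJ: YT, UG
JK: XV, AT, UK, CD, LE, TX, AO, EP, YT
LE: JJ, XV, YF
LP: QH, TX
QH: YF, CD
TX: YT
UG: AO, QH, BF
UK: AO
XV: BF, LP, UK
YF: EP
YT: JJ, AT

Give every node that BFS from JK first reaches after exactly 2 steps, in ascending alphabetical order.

Level 0: JK
Level 1: AO, AT, CD, EP, LE, TX, UK, XV, YT
Level 2: BF, IK, JJ, LP, UG, YF
Level 3: QH

BF, IK, JJ, LP, UG, YF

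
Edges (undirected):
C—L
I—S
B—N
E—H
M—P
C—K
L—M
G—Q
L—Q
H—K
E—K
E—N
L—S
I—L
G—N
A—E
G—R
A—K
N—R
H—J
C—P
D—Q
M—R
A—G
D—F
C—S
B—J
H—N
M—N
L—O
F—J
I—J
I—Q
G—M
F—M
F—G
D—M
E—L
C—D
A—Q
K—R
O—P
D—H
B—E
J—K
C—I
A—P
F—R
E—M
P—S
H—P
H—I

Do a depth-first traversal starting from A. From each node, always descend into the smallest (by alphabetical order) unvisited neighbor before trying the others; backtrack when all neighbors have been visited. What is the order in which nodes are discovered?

Visit A
A → E
E → B
B → J
J → F
F → D
D → C
C → I
I → H
H → K
K → R
R → G
G → M
M → L
L → O
O → P
P → S
L → Q
M → N

A, E, B, J, F, D, C, I, H, K, R, G, M, L, O, P, S, Q, N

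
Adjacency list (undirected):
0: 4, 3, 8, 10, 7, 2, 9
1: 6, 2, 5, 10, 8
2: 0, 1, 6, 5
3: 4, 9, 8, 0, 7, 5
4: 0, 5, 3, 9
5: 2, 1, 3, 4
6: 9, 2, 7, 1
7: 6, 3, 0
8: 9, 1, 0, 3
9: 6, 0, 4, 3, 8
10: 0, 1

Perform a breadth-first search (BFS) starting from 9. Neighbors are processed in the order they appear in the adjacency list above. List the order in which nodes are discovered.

9, 6, 0, 4, 3, 8, 2, 7, 1, 10, 5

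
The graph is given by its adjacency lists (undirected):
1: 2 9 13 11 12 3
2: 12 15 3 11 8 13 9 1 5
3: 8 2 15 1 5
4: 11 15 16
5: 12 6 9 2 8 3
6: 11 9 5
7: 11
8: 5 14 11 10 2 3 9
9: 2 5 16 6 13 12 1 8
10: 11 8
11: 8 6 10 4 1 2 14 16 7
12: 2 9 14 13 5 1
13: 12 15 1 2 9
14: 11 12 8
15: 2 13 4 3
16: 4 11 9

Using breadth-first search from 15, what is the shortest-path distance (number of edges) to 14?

Level 0: 15
Level 1: 2, 3, 4, 13
Level 2: 1, 5, 8, 9, 11, 12, 16
Level 3: 6, 7, 10, 14
14 first appears at level 3.

3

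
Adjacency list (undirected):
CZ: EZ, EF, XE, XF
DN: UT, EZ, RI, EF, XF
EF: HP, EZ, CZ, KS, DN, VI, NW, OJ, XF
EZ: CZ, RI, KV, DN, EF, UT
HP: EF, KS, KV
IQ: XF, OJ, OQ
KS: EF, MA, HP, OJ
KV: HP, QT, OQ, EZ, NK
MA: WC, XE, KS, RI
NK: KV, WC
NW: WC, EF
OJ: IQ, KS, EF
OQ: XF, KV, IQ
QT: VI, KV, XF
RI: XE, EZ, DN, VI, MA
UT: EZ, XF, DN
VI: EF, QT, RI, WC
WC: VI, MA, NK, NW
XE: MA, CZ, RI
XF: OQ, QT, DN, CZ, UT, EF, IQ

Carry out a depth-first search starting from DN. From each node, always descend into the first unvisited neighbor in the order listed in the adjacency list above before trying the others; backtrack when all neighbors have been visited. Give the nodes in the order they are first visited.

Visit DN
DN → UT
UT → EZ
EZ → CZ
CZ → EF
EF → HP
HP → KS
KS → MA
MA → WC
WC → VI
VI → QT
QT → KV
KV → OQ
OQ → XF
XF → IQ
IQ → OJ
KV → NK
VI → RI
RI → XE
WC → NW

DN UT EZ CZ EF HP KS MA WC VI QT KV OQ XF IQ OJ NK RI XE NW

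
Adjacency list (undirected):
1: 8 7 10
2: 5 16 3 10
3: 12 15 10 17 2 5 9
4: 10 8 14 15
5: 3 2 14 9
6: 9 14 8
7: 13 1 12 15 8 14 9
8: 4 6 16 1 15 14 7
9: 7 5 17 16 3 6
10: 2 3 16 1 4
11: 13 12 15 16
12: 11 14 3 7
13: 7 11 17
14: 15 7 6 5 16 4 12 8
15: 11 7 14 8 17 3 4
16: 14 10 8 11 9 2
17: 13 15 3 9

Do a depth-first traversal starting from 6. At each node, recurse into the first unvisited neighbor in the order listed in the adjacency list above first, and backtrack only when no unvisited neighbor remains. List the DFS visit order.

Visit 6
6 → 9
9 → 7
7 → 13
13 → 11
11 → 12
12 → 14
14 → 15
15 → 8
8 → 4
4 → 10
10 → 2
2 → 5
5 → 3
3 → 17
2 → 16
10 → 1

6, 9, 7, 13, 11, 12, 14, 15, 8, 4, 10, 2, 5, 3, 17, 16, 1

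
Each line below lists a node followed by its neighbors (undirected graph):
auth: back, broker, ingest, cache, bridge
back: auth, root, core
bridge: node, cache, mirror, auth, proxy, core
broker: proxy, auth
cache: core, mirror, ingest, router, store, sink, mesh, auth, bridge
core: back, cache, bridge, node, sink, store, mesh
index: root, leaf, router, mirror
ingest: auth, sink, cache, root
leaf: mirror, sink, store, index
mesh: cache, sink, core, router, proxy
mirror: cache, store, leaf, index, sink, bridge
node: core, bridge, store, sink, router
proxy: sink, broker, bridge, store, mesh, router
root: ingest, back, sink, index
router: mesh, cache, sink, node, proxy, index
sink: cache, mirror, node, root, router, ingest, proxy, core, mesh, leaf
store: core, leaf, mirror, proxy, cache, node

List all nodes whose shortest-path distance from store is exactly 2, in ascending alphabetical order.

auth, back, bridge, broker, index, ingest, mesh, router, sink

Level 0: store
Level 1: cache, core, leaf, mirror, node, proxy
Level 2: auth, back, bridge, broker, index, ingest, mesh, router, sink
Level 3: root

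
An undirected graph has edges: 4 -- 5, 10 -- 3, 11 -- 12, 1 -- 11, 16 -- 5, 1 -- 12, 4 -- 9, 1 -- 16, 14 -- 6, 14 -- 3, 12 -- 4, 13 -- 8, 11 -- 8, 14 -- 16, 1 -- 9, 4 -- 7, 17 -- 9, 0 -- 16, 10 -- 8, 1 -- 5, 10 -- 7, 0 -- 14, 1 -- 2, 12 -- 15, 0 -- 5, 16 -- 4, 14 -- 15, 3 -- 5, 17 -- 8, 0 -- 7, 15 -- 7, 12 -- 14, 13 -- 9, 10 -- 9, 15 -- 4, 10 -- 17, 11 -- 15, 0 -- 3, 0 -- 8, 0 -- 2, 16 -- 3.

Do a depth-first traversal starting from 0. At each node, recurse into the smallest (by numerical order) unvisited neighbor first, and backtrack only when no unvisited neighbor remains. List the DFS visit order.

0, 2, 1, 5, 3, 10, 7, 4, 9, 13, 8, 11, 12, 14, 6, 15, 16, 17

Visit 0
0 → 2
2 → 1
1 → 5
5 → 3
3 → 10
10 → 7
7 → 4
4 → 9
9 → 13
13 → 8
8 → 11
11 → 12
12 → 14
14 → 6
14 → 15
14 → 16
8 → 17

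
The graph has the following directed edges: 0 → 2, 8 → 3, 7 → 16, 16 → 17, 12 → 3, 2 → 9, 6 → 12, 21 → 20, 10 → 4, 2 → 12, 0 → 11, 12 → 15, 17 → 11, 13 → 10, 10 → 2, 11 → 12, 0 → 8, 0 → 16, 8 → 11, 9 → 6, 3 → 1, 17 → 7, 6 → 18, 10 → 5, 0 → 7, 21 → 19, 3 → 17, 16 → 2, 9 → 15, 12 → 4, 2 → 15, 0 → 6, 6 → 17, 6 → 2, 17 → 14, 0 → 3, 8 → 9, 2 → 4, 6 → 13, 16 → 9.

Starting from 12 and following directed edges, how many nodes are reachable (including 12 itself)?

17

BFS from 12 visits: 12, 15, 4, 3, 17, 1, 14, 11, 7, 16, 9, 2, 6, 18, 13, 10, 5
Reachable nodes: 17 of 22 total.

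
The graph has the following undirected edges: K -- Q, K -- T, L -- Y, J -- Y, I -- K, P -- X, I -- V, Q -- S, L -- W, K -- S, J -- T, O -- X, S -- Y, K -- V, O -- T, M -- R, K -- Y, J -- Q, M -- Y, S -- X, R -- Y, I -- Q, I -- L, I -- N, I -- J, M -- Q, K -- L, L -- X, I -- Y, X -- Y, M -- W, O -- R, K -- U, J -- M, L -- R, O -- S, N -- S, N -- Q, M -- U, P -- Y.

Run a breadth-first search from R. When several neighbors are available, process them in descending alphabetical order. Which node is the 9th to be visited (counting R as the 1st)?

K

Visit R; enqueue Y, O, M, L → queue [Y, O, M, L]
Visit Y; enqueue X, S, P, K, J, I → queue [O, M, L, X, S, P, K, J, I]
Visit O; enqueue T → queue [M, L, X, S, P, K, J, I, T]
Visit M; enqueue W, U, Q → queue [L, X, S, P, K, J, I, T, W, U, Q]
Visit L → queue [X, S, P, K, J, I, T, W, U, Q]
Visit X → queue [S, P, K, J, I, T, W, U, Q]
Visit S; enqueue N → queue [P, K, J, I, T, W, U, Q, N]
Visit P → queue [K, J, I, T, W, U, Q, N]
Visit K; enqueue V → queue [J, I, T, W, U, Q, N, V]
Visit J → queue [I, T, W, U, Q, N, V]
Visit I → queue [T, W, U, Q, N, V]
Visit T → queue [W, U, Q, N, V]
Visit W → queue [U, Q, N, V]
Visit U → queue [Q, N, V]
Visit Q → queue [N, V]
Visit N → queue [V]
Visit V → queue []

Visit order: R, Y, O, M, L, X, S, P, K, J, I, T, W, U, Q, N, V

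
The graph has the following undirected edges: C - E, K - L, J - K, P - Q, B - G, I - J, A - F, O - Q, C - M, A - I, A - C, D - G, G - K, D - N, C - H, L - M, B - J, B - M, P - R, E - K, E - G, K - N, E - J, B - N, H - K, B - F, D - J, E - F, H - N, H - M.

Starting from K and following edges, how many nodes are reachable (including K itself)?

14

BFS from K visits: K, N, L, J, H, G, E, D, B, M, I, C, F, A
Reachable nodes: 14 of 18 total.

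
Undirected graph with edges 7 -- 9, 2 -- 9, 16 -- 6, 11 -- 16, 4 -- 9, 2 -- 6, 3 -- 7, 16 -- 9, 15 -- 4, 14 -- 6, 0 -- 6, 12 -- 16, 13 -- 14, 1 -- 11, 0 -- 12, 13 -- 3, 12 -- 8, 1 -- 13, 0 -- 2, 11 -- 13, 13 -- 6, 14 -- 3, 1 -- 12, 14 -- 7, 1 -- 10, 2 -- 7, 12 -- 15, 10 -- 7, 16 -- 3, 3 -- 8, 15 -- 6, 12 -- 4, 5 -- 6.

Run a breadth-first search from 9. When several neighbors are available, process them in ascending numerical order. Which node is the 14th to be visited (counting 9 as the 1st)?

Visit 9; enqueue 2, 4, 7, 16 → queue [2, 4, 7, 16]
Visit 2; enqueue 0, 6 → queue [4, 7, 16, 0, 6]
Visit 4; enqueue 12, 15 → queue [7, 16, 0, 6, 12, 15]
Visit 7; enqueue 3, 10, 14 → queue [16, 0, 6, 12, 15, 3, 10, 14]
Visit 16; enqueue 11 → queue [0, 6, 12, 15, 3, 10, 14, 11]
Visit 0 → queue [6, 12, 15, 3, 10, 14, 11]
Visit 6; enqueue 5, 13 → queue [12, 15, 3, 10, 14, 11, 5, 13]
Visit 12; enqueue 1, 8 → queue [15, 3, 10, 14, 11, 5, 13, 1, 8]
Visit 15 → queue [3, 10, 14, 11, 5, 13, 1, 8]
Visit 3 → queue [10, 14, 11, 5, 13, 1, 8]
Visit 10 → queue [14, 11, 5, 13, 1, 8]
Visit 14 → queue [11, 5, 13, 1, 8]
Visit 11 → queue [5, 13, 1, 8]
Visit 5 → queue [13, 1, 8]
Visit 13 → queue [1, 8]
Visit 1 → queue [8]
Visit 8 → queue []

Visit order: 9, 2, 4, 7, 16, 0, 6, 12, 15, 3, 10, 14, 11, 5, 13, 1, 8

5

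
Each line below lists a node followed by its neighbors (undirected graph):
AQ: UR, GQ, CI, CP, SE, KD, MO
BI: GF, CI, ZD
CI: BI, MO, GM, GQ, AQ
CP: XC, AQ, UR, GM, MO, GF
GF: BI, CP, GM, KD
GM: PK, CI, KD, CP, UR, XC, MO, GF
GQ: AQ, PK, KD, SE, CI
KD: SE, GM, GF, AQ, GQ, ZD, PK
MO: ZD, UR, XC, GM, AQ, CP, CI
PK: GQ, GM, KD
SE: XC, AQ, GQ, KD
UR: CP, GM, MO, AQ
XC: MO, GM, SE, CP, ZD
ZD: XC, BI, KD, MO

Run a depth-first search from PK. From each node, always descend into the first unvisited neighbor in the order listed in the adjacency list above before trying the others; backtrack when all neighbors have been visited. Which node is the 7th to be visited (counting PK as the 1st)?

MO

Visit PK
PK → GQ
GQ → AQ
AQ → UR
UR → CP
CP → XC
XC → MO
MO → ZD
ZD → BI
BI → GF
GF → GM
GM → CI
GM → KD
KD → SE

Visit order: PK, GQ, AQ, UR, CP, XC, MO, ZD, BI, GF, GM, CI, KD, SE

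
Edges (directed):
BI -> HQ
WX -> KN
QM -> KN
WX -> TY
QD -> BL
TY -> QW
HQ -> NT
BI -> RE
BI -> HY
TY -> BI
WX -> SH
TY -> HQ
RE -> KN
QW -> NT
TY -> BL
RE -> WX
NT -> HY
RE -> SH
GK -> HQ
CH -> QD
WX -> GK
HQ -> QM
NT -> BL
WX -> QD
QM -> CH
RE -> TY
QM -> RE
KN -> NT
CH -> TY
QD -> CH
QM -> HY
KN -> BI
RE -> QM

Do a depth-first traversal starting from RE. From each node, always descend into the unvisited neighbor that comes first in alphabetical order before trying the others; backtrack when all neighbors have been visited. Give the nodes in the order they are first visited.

RE -> KN -> BI -> HQ -> NT -> BL -> HY -> QM -> CH -> QD -> TY -> QW -> SH -> WX -> GK

Visit RE
RE → KN
KN → BI
BI → HQ
HQ → NT
NT → BL
NT → HY
HQ → QM
QM → CH
CH → QD
CH → TY
TY → QW
RE → SH
RE → WX
WX → GK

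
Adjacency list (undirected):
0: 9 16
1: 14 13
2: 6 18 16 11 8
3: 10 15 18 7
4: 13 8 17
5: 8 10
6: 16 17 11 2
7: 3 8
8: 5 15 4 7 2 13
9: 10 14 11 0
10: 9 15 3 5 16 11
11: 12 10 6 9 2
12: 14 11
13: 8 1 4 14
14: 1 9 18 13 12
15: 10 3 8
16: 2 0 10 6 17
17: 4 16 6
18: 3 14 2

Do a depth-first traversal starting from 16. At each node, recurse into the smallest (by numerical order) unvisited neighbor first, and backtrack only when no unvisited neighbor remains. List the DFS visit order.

16, 0, 9, 10, 3, 7, 8, 2, 6, 11, 12, 14, 1, 13, 4, 17, 18, 5, 15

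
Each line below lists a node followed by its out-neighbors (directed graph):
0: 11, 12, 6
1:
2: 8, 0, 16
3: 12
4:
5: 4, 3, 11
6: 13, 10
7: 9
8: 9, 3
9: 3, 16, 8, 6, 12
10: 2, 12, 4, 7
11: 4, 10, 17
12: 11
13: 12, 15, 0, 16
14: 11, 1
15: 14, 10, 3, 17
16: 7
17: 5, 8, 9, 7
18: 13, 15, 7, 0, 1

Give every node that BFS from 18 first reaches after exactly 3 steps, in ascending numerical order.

2, 4, 5, 8

Level 0: 18
Level 1: 0, 1, 7, 13, 15
Level 2: 3, 6, 9, 10, 11, 12, 14, 16, 17
Level 3: 2, 4, 5, 8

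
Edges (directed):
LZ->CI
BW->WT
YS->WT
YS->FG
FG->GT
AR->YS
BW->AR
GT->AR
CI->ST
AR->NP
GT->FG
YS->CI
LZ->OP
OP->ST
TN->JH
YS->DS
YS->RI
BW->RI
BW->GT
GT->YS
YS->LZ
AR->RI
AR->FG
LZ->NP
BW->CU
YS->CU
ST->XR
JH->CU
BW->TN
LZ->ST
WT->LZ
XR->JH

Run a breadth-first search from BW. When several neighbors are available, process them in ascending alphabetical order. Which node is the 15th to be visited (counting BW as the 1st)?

OP

Visit BW; enqueue AR, CU, GT, RI, TN, WT → queue [AR, CU, GT, RI, TN, WT]
Visit AR; enqueue FG, NP, YS → queue [CU, GT, RI, TN, WT, FG, NP, YS]
Visit CU → queue [GT, RI, TN, WT, FG, NP, YS]
Visit GT → queue [RI, TN, WT, FG, NP, YS]
Visit RI → queue [TN, WT, FG, NP, YS]
Visit TN; enqueue JH → queue [WT, FG, NP, YS, JH]
Visit WT; enqueue LZ → queue [FG, NP, YS, JH, LZ]
Visit FG → queue [NP, YS, JH, LZ]
Visit NP → queue [YS, JH, LZ]
Visit YS; enqueue CI, DS → queue [JH, LZ, CI, DS]
Visit JH → queue [LZ, CI, DS]
Visit LZ; enqueue OP, ST → queue [CI, DS, OP, ST]
Visit CI → queue [DS, OP, ST]
Visit DS → queue [OP, ST]
Visit OP → queue [ST]
Visit ST; enqueue XR → queue [XR]
Visit XR → queue []

Visit order: BW, AR, CU, GT, RI, TN, WT, FG, NP, YS, JH, LZ, CI, DS, OP, ST, XR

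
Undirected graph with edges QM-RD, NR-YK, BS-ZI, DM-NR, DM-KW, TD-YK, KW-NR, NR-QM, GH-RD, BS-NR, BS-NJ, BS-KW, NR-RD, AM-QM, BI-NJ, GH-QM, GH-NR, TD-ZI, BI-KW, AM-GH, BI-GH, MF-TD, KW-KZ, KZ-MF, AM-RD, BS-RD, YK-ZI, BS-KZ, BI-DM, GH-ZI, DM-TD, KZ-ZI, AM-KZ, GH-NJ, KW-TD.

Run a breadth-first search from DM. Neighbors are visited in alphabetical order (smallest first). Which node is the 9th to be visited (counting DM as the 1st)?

Visit DM; enqueue BI, KW, NR, TD → queue [BI, KW, NR, TD]
Visit BI; enqueue GH, NJ → queue [KW, NR, TD, GH, NJ]
Visit KW; enqueue BS, KZ → queue [NR, TD, GH, NJ, BS, KZ]
Visit NR; enqueue QM, RD, YK → queue [TD, GH, NJ, BS, KZ, QM, RD, YK]
Visit TD; enqueue MF, ZI → queue [GH, NJ, BS, KZ, QM, RD, YK, MF, ZI]
Visit GH; enqueue AM → queue [NJ, BS, KZ, QM, RD, YK, MF, ZI, AM]
Visit NJ → queue [BS, KZ, QM, RD, YK, MF, ZI, AM]
Visit BS → queue [KZ, QM, RD, YK, MF, ZI, AM]
Visit KZ → queue [QM, RD, YK, MF, ZI, AM]
Visit QM → queue [RD, YK, MF, ZI, AM]
Visit RD → queue [YK, MF, ZI, AM]
Visit YK → queue [MF, ZI, AM]
Visit MF → queue [ZI, AM]
Visit ZI → queue [AM]
Visit AM → queue []

Visit order: DM, BI, KW, NR, TD, GH, NJ, BS, KZ, QM, RD, YK, MF, ZI, AM

KZ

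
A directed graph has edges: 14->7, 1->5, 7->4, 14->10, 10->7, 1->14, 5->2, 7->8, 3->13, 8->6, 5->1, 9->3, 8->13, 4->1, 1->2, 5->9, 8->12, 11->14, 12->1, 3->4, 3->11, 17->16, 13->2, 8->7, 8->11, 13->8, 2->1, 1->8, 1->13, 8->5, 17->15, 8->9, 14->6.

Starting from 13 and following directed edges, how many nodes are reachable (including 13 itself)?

14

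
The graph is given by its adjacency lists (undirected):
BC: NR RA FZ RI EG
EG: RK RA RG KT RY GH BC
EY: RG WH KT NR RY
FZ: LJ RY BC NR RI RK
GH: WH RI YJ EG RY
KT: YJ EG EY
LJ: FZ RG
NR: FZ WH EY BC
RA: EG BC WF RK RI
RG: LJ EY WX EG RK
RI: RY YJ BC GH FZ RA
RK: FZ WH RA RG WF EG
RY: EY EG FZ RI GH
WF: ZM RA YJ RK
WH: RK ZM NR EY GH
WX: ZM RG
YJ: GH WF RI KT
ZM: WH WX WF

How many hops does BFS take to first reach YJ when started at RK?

2

Level 0: RK
Level 1: EG, FZ, RA, RG, WF, WH
Level 2: BC, EY, GH, KT, LJ, NR, RI, RY, WX, YJ, ZM
YJ first appears at level 2.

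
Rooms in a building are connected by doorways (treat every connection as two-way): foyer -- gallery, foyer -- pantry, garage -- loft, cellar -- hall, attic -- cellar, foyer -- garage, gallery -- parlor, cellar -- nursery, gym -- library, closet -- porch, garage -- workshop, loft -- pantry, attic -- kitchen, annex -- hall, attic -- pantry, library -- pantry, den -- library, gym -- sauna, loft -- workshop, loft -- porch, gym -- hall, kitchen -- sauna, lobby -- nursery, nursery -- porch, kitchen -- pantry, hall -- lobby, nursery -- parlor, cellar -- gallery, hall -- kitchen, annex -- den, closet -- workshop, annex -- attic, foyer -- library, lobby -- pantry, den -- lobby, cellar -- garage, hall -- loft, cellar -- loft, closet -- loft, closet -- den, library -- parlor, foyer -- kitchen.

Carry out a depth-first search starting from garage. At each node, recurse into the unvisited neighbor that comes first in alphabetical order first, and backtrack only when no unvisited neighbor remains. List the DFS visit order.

garage, cellar, attic, annex, den, closet, loft, hall, gym, library, foyer, gallery, parlor, nursery, lobby, pantry, kitchen, sauna, porch, workshop

Visit garage
garage → cellar
cellar → attic
attic → annex
annex → den
den → closet
closet → loft
loft → hall
hall → gym
gym → library
library → foyer
foyer → gallery
gallery → parlor
parlor → nursery
nursery → lobby
lobby → pantry
pantry → kitchen
kitchen → sauna
nursery → porch
loft → workshop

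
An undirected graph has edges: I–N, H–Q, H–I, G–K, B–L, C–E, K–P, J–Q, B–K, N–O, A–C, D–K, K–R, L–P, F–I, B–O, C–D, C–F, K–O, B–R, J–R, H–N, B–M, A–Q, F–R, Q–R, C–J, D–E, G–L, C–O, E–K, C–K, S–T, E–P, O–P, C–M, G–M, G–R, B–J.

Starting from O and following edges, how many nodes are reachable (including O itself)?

18

BFS from O visits: O, P, N, K, C, B, L, E, I, H, R, G, D, M, J, F, A, Q
Reachable nodes: 18 of 20 total.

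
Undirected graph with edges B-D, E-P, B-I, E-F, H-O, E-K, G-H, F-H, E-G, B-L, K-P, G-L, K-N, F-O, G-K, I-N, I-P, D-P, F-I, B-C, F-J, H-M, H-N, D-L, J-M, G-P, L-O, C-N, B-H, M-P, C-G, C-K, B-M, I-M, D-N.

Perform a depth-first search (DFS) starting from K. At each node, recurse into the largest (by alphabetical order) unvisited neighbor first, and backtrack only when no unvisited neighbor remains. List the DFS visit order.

Visit K
K → P
P → M
M → J
J → F
F → O
O → L
L → G
G → H
H → N
N → I
I → B
B → D
B → C
G → E

K → P → M → J → F → O → L → G → H → N → I → B → D → C → E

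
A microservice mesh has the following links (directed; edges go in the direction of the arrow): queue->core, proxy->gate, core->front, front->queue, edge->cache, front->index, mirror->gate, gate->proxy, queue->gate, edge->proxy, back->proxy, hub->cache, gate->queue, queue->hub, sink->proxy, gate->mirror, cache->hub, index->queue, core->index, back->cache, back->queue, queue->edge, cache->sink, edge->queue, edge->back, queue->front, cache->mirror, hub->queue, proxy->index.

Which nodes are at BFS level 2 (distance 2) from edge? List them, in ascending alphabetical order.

Level 0: edge
Level 1: back, cache, proxy, queue
Level 2: core, front, gate, hub, index, mirror, sink

core, front, gate, hub, index, mirror, sink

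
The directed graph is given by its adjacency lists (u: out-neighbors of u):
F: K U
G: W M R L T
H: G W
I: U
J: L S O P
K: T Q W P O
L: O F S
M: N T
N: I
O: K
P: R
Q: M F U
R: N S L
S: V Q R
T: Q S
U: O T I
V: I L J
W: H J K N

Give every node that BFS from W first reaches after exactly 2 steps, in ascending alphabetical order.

G, I, L, O, P, Q, S, T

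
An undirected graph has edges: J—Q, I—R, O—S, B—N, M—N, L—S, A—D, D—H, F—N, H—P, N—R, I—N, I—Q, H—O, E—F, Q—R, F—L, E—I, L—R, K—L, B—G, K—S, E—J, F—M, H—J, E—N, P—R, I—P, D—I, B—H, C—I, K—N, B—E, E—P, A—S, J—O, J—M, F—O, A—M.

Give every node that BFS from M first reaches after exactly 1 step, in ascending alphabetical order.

A, F, J, N

Level 0: M
Level 1: A, F, J, N
Level 2: B, D, E, H, I, K, L, O, Q, R, S
Level 3: C, G, P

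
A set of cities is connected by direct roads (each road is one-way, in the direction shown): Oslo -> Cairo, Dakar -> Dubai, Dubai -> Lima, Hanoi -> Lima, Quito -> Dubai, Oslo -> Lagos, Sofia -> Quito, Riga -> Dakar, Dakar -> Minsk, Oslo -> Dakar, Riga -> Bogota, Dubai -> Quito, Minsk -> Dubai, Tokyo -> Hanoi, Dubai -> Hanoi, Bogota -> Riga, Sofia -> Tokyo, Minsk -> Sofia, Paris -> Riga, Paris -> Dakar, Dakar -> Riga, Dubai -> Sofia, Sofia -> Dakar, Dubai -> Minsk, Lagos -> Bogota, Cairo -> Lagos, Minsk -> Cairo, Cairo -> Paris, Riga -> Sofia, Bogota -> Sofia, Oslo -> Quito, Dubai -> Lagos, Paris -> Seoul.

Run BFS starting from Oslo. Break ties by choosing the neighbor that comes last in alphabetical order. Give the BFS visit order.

Visit Oslo; enqueue Quito, Lagos, Dakar, Cairo → queue [Quito, Lagos, Dakar, Cairo]
Visit Quito; enqueue Dubai → queue [Lagos, Dakar, Cairo, Dubai]
Visit Lagos; enqueue Bogota → queue [Dakar, Cairo, Dubai, Bogota]
Visit Dakar; enqueue Riga, Minsk → queue [Cairo, Dubai, Bogota, Riga, Minsk]
Visit Cairo; enqueue Paris → queue [Dubai, Bogota, Riga, Minsk, Paris]
Visit Dubai; enqueue Sofia, Lima, Hanoi → queue [Bogota, Riga, Minsk, Paris, Sofia, Lima, Hanoi]
Visit Bogota → queue [Riga, Minsk, Paris, Sofia, Lima, Hanoi]
Visit Riga → queue [Minsk, Paris, Sofia, Lima, Hanoi]
Visit Minsk → queue [Paris, Sofia, Lima, Hanoi]
Visit Paris; enqueue Seoul → queue [Sofia, Lima, Hanoi, Seoul]
Visit Sofia; enqueue Tokyo → queue [Lima, Hanoi, Seoul, Tokyo]
Visit Lima → queue [Hanoi, Seoul, Tokyo]
Visit Hanoi → queue [Seoul, Tokyo]
Visit Seoul → queue [Tokyo]
Visit Tokyo → queue []

Oslo Quito Lagos Dakar Cairo Dubai Bogota Riga Minsk Paris Sofia Lima Hanoi Seoul Tokyo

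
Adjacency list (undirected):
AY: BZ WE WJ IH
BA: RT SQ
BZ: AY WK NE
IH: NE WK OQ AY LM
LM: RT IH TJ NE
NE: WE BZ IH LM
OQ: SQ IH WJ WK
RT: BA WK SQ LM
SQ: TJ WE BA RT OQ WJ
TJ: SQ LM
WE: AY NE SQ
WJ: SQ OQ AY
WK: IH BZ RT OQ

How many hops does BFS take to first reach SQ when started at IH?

2

Level 0: IH
Level 1: AY, LM, NE, OQ, WK
Level 2: BZ, RT, SQ, TJ, WE, WJ
Level 3: BA
SQ first appears at level 2.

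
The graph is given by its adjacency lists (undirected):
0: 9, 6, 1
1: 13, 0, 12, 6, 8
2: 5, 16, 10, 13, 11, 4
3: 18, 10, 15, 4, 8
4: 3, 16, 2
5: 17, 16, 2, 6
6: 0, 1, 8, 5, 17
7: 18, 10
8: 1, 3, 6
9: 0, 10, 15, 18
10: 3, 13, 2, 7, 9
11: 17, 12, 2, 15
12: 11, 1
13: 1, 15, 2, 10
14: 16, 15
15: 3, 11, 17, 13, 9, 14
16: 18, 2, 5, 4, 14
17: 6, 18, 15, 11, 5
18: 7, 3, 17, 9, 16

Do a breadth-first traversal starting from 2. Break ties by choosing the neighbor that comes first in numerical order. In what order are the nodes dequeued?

2 4 5 10 11 13 16 3 6 17 7 9 12 15 1 14 18 8 0

Visit 2; enqueue 4, 5, 10, 11, 13, 16 → queue [4, 5, 10, 11, 13, 16]
Visit 4; enqueue 3 → queue [5, 10, 11, 13, 16, 3]
Visit 5; enqueue 6, 17 → queue [10, 11, 13, 16, 3, 6, 17]
Visit 10; enqueue 7, 9 → queue [11, 13, 16, 3, 6, 17, 7, 9]
Visit 11; enqueue 12, 15 → queue [13, 16, 3, 6, 17, 7, 9, 12, 15]
Visit 13; enqueue 1 → queue [16, 3, 6, 17, 7, 9, 12, 15, 1]
Visit 16; enqueue 14, 18 → queue [3, 6, 17, 7, 9, 12, 15, 1, 14, 18]
Visit 3; enqueue 8 → queue [6, 17, 7, 9, 12, 15, 1, 14, 18, 8]
Visit 6; enqueue 0 → queue [17, 7, 9, 12, 15, 1, 14, 18, 8, 0]
Visit 17 → queue [7, 9, 12, 15, 1, 14, 18, 8, 0]
Visit 7 → queue [9, 12, 15, 1, 14, 18, 8, 0]
Visit 9 → queue [12, 15, 1, 14, 18, 8, 0]
Visit 12 → queue [15, 1, 14, 18, 8, 0]
Visit 15 → queue [1, 14, 18, 8, 0]
Visit 1 → queue [14, 18, 8, 0]
Visit 14 → queue [18, 8, 0]
Visit 18 → queue [8, 0]
Visit 8 → queue [0]
Visit 0 → queue []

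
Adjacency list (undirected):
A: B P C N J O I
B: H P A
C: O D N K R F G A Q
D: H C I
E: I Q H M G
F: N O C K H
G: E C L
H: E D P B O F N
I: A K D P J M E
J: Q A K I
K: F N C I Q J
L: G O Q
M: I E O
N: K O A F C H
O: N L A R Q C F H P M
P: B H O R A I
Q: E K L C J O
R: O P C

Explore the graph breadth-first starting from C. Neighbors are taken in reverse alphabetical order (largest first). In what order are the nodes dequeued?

Visit C; enqueue R, Q, O, N, K, G, F, D, A → queue [R, Q, O, N, K, G, F, D, A]
Visit R; enqueue P → queue [Q, O, N, K, G, F, D, A, P]
Visit Q; enqueue L, J, E → queue [O, N, K, G, F, D, A, P, L, J, E]
Visit O; enqueue M, H → queue [N, K, G, F, D, A, P, L, J, E, M, H]
Visit N → queue [K, G, F, D, A, P, L, J, E, M, H]
Visit K; enqueue I → queue [G, F, D, A, P, L, J, E, M, H, I]
Visit G → queue [F, D, A, P, L, J, E, M, H, I]
Visit F → queue [D, A, P, L, J, E, M, H, I]
Visit D → queue [A, P, L, J, E, M, H, I]
Visit A; enqueue B → queue [P, L, J, E, M, H, I, B]
Visit P → queue [L, J, E, M, H, I, B]
Visit L → queue [J, E, M, H, I, B]
Visit J → queue [E, M, H, I, B]
Visit E → queue [M, H, I, B]
Visit M → queue [H, I, B]
Visit H → queue [I, B]
Visit I → queue [B]
Visit B → queue []

C, R, Q, O, N, K, G, F, D, A, P, L, J, E, M, H, I, B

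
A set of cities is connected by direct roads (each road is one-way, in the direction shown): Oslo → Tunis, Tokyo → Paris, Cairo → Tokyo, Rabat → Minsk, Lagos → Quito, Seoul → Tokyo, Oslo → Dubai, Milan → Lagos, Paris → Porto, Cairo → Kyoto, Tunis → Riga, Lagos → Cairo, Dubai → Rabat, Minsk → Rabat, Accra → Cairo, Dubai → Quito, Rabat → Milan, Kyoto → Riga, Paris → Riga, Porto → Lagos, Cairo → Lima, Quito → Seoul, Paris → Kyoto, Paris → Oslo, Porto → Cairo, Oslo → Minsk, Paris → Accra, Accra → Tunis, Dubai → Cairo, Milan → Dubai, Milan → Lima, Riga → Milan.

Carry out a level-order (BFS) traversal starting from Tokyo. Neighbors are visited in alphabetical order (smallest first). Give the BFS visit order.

Tokyo -> Paris -> Accra -> Kyoto -> Oslo -> Porto -> Riga -> Cairo -> Tunis -> Dubai -> Minsk -> Lagos -> Milan -> Lima -> Quito -> Rabat -> Seoul

Visit Tokyo; enqueue Paris → queue [Paris]
Visit Paris; enqueue Accra, Kyoto, Oslo, Porto, Riga → queue [Accra, Kyoto, Oslo, Porto, Riga]
Visit Accra; enqueue Cairo, Tunis → queue [Kyoto, Oslo, Porto, Riga, Cairo, Tunis]
Visit Kyoto → queue [Oslo, Porto, Riga, Cairo, Tunis]
Visit Oslo; enqueue Dubai, Minsk → queue [Porto, Riga, Cairo, Tunis, Dubai, Minsk]
Visit Porto; enqueue Lagos → queue [Riga, Cairo, Tunis, Dubai, Minsk, Lagos]
Visit Riga; enqueue Milan → queue [Cairo, Tunis, Dubai, Minsk, Lagos, Milan]
Visit Cairo; enqueue Lima → queue [Tunis, Dubai, Minsk, Lagos, Milan, Lima]
Visit Tunis → queue [Dubai, Minsk, Lagos, Milan, Lima]
Visit Dubai; enqueue Quito, Rabat → queue [Minsk, Lagos, Milan, Lima, Quito, Rabat]
Visit Minsk → queue [Lagos, Milan, Lima, Quito, Rabat]
Visit Lagos → queue [Milan, Lima, Quito, Rabat]
Visit Milan → queue [Lima, Quito, Rabat]
Visit Lima → queue [Quito, Rabat]
Visit Quito; enqueue Seoul → queue [Rabat, Seoul]
Visit Rabat → queue [Seoul]
Visit Seoul → queue []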